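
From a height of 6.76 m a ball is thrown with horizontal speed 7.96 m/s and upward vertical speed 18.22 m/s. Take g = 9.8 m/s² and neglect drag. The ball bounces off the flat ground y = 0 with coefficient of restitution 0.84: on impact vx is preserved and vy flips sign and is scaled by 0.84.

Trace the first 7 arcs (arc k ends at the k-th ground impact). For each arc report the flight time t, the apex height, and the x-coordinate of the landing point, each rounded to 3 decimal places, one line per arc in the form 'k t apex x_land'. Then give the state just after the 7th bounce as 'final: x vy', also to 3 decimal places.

1 4.058 23.697 32.304
2 3.695 16.721 61.713
3 3.103 11.798 86.416
4 2.607 8.325 107.166
5 2.190 5.874 124.597
6 1.839 4.145 139.239
7 1.545 2.924 151.537
final: 151.537 6.360

Arc 1: start y=6.760, vy=18.220 → t=4.058, apex=23.697, x_land=32.304, impact vy=-21.551
  bounce: vy ← 0.84·21.551 = 18.103
Arc 2: start y=0.000, vy=18.103 → t=3.695, apex=16.721, x_land=61.713, impact vy=-18.103
  bounce: vy ← 0.84·18.103 = 15.207
Arc 3: start y=0.000, vy=15.207 → t=3.103, apex=11.798, x_land=86.416, impact vy=-15.207
  bounce: vy ← 0.84·15.207 = 12.774
Arc 4: start y=0.000, vy=12.774 → t=2.607, apex=8.325, x_land=107.166, impact vy=-12.774
  bounce: vy ← 0.84·12.774 = 10.730
Arc 5: start y=0.000, vy=10.730 → t=2.190, apex=5.874, x_land=124.597, impact vy=-10.730
  bounce: vy ← 0.84·10.730 = 9.013
Arc 6: start y=0.000, vy=9.013 → t=1.839, apex=4.145, x_land=139.239, impact vy=-9.013
  bounce: vy ← 0.84·9.013 = 7.571
Arc 7: start y=0.000, vy=7.571 → t=1.545, apex=2.924, x_land=151.537, impact vy=-7.571
  bounce: vy ← 0.84·7.571 = 6.360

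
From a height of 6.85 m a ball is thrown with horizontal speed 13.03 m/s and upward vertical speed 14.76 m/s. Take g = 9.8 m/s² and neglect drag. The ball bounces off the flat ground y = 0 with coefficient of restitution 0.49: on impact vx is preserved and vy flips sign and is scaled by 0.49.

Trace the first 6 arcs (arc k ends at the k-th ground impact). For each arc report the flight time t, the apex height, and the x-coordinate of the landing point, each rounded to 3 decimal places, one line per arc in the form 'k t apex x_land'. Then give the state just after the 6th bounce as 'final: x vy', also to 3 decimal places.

1 3.421 17.965 44.574
2 1.876 4.313 69.025
3 0.919 1.036 81.006
4 0.451 0.249 86.876
5 0.221 0.060 89.753
6 0.108 0.014 91.162
final: 91.162 0.260

Arc 1: start y=6.850, vy=14.760 → t=3.421, apex=17.965, x_land=44.574, impact vy=-18.765
  bounce: vy ← 0.49·18.765 = 9.195
Arc 2: start y=0.000, vy=9.195 → t=1.876, apex=4.313, x_land=69.025, impact vy=-9.195
  bounce: vy ← 0.49·9.195 = 4.505
Arc 3: start y=0.000, vy=4.505 → t=0.919, apex=1.036, x_land=81.006, impact vy=-4.505
  bounce: vy ← 0.49·4.505 = 2.208
Arc 4: start y=0.000, vy=2.208 → t=0.451, apex=0.249, x_land=86.876, impact vy=-2.208
  bounce: vy ← 0.49·2.208 = 1.082
Arc 5: start y=0.000, vy=1.082 → t=0.221, apex=0.060, x_land=89.753, impact vy=-1.082
  bounce: vy ← 0.49·1.082 = 0.530
Arc 6: start y=0.000, vy=0.530 → t=0.108, apex=0.014, x_land=91.162, impact vy=-0.530
  bounce: vy ← 0.49·0.530 = 0.260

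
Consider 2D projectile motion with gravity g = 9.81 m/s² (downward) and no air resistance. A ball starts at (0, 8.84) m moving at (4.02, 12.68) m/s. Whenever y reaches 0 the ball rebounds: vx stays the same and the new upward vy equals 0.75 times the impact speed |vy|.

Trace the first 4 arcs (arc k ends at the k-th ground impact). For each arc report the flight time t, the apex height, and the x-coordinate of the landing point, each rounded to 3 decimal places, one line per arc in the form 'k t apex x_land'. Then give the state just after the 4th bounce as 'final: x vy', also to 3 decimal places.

Arc 1: start y=8.840, vy=12.680 → t=3.156, apex=17.035, x_land=12.688, impact vy=-18.282
  bounce: vy ← 0.75·18.282 = 13.711
Arc 2: start y=0.000, vy=13.711 → t=2.795, apex=9.582, x_land=23.925, impact vy=-13.711
  bounce: vy ← 0.75·13.711 = 10.283
Arc 3: start y=0.000, vy=10.283 → t=2.097, apex=5.390, x_land=32.353, impact vy=-10.283
  bounce: vy ← 0.75·10.283 = 7.713
Arc 4: start y=0.000, vy=7.713 → t=1.572, apex=3.032, x_land=38.674, impact vy=-7.713
  bounce: vy ← 0.75·7.713 = 5.784

1 3.156 17.035 12.688
2 2.795 9.582 23.925
3 2.097 5.390 32.353
4 1.572 3.032 38.674
final: 38.674 5.784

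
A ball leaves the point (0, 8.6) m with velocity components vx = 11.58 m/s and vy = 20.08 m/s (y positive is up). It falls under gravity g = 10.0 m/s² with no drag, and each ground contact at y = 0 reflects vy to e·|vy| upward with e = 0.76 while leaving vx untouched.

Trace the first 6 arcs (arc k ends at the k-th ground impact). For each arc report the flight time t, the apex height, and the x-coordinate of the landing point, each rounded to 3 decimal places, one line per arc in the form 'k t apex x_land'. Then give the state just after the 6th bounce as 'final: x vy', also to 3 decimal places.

Arc 1: start y=8.600, vy=20.080 → t=4.406, apex=28.760, x_land=51.025, impact vy=-23.983
  bounce: vy ← 0.76·23.983 = 18.227
Arc 2: start y=0.000, vy=18.227 → t=3.645, apex=16.612, x_land=93.240, impact vy=-18.227
  bounce: vy ← 0.76·18.227 = 13.853
Arc 3: start y=0.000, vy=13.853 → t=2.771, apex=9.595, x_land=125.323, impact vy=-13.853
  bounce: vy ← 0.76·13.853 = 10.528
Arc 4: start y=0.000, vy=10.528 → t=2.106, apex=5.542, x_land=149.707, impact vy=-10.528
  bounce: vy ← 0.76·10.528 = 8.001
Arc 5: start y=0.000, vy=8.001 → t=1.600, apex=3.201, x_land=168.238, impact vy=-8.001
  bounce: vy ← 0.76·8.001 = 6.081
Arc 6: start y=0.000, vy=6.081 → t=1.216, apex=1.849, x_land=182.322, impact vy=-6.081
  bounce: vy ← 0.76·6.081 = 4.622

1 4.406 28.760 51.025
2 3.645 16.612 93.240
3 2.771 9.595 125.323
4 2.106 5.542 149.707
5 1.600 3.201 168.238
6 1.216 1.849 182.322
final: 182.322 4.622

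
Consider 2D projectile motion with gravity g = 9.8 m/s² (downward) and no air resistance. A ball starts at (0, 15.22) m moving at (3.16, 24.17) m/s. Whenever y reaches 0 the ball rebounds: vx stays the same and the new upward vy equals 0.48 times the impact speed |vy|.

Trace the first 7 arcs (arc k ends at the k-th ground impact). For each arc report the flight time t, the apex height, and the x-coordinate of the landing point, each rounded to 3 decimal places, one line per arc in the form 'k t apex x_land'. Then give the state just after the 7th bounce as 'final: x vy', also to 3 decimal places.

Arc 1: start y=15.220, vy=24.170 → t=5.498, apex=45.026, x_land=17.373, impact vy=-29.707
  bounce: vy ← 0.48·29.707 = 14.259
Arc 2: start y=0.000, vy=14.259 → t=2.910, apex=10.374, x_land=26.568, impact vy=-14.259
  bounce: vy ← 0.48·14.259 = 6.844
Arc 3: start y=0.000, vy=6.844 → t=1.397, apex=2.390, x_land=30.982, impact vy=-6.844
  bounce: vy ← 0.48·6.844 = 3.285
Arc 4: start y=0.000, vy=3.285 → t=0.670, apex=0.551, x_land=33.101, impact vy=-3.285
  bounce: vy ← 0.48·3.285 = 1.577
Arc 5: start y=0.000, vy=1.577 → t=0.322, apex=0.127, x_land=34.118, impact vy=-1.577
  bounce: vy ← 0.48·1.577 = 0.757
Arc 6: start y=0.000, vy=0.757 → t=0.154, apex=0.029, x_land=34.606, impact vy=-0.757
  bounce: vy ← 0.48·0.757 = 0.363
Arc 7: start y=0.000, vy=0.363 → t=0.074, apex=0.007, x_land=34.841, impact vy=-0.363
  bounce: vy ← 0.48·0.363 = 0.174

1 5.498 45.026 17.373
2 2.910 10.374 26.568
3 1.397 2.390 30.982
4 0.670 0.551 33.101
5 0.322 0.127 34.118
6 0.154 0.029 34.606
7 0.074 0.007 34.841
final: 34.841 0.174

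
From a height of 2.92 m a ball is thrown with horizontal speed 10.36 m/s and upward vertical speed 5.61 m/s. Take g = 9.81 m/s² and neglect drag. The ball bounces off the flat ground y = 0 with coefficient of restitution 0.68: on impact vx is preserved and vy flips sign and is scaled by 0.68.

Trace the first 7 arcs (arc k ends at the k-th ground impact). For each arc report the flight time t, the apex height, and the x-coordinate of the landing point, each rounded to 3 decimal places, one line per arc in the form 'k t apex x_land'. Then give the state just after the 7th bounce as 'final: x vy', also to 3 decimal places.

Arc 1: start y=2.920, vy=5.610 → t=1.532, apex=4.524, x_land=15.874, impact vy=-9.421
  bounce: vy ← 0.68·9.421 = 6.407
Arc 2: start y=0.000, vy=6.407 → t=1.306, apex=2.092, x_land=29.406, impact vy=-6.407
  bounce: vy ← 0.68·6.407 = 4.356
Arc 3: start y=0.000, vy=4.356 → t=0.888, apex=0.967, x_land=38.607, impact vy=-4.356
  bounce: vy ← 0.68·4.356 = 2.962
Arc 4: start y=0.000, vy=2.962 → t=0.604, apex=0.447, x_land=44.864, impact vy=-2.962
  bounce: vy ← 0.68·2.962 = 2.014
Arc 5: start y=0.000, vy=2.014 → t=0.411, apex=0.207, x_land=49.119, impact vy=-2.014
  bounce: vy ← 0.68·2.014 = 1.370
Arc 6: start y=0.000, vy=1.370 → t=0.279, apex=0.096, x_land=52.012, impact vy=-1.370
  bounce: vy ← 0.68·1.370 = 0.931
Arc 7: start y=0.000, vy=0.931 → t=0.190, apex=0.044, x_land=53.979, impact vy=-0.931
  bounce: vy ← 0.68·0.931 = 0.633

1 1.532 4.524 15.874
2 1.306 2.092 29.406
3 0.888 0.967 38.607
4 0.604 0.447 44.864
5 0.411 0.207 49.119
6 0.279 0.096 52.012
7 0.190 0.044 53.979
final: 53.979 0.633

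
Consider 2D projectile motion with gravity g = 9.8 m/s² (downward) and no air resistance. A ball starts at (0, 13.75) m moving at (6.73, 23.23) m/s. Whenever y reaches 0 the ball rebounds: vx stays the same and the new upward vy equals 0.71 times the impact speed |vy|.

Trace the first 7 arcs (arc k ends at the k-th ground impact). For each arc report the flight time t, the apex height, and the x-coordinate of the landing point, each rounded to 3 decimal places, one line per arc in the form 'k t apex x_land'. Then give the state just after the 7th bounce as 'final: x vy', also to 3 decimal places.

1 5.273 41.282 35.487
2 4.122 20.810 63.226
3 2.926 10.491 82.920
4 2.078 5.288 96.904
5 1.475 2.666 106.832
6 1.047 1.344 113.881
7 0.744 0.677 118.885
final: 118.885 2.587

Arc 1: start y=13.750, vy=23.230 → t=5.273, apex=41.282, x_land=35.487, impact vy=-28.445
  bounce: vy ← 0.71·28.445 = 20.196
Arc 2: start y=0.000, vy=20.196 → t=4.122, apex=20.810, x_land=63.226, impact vy=-20.196
  bounce: vy ← 0.71·20.196 = 14.339
Arc 3: start y=0.000, vy=14.339 → t=2.926, apex=10.491, x_land=82.920, impact vy=-14.339
  bounce: vy ← 0.71·14.339 = 10.181
Arc 4: start y=0.000, vy=10.181 → t=2.078, apex=5.288, x_land=96.904, impact vy=-10.181
  bounce: vy ← 0.71·10.181 = 7.228
Arc 5: start y=0.000, vy=7.228 → t=1.475, apex=2.666, x_land=106.832, impact vy=-7.228
  bounce: vy ← 0.71·7.228 = 5.132
Arc 6: start y=0.000, vy=5.132 → t=1.047, apex=1.344, x_land=113.881, impact vy=-5.132
  bounce: vy ← 0.71·5.132 = 3.644
Arc 7: start y=0.000, vy=3.644 → t=0.744, apex=0.677, x_land=118.885, impact vy=-3.644
  bounce: vy ← 0.71·3.644 = 2.587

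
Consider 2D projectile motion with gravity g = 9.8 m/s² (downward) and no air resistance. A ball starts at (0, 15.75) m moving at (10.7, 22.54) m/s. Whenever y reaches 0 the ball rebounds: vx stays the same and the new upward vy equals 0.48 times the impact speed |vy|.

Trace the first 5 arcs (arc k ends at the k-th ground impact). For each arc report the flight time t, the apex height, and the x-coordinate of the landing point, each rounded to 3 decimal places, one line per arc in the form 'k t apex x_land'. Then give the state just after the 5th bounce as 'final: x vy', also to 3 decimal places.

Arc 1: start y=15.750, vy=22.540 → t=5.216, apex=41.671, x_land=55.813, impact vy=-28.579
  bounce: vy ← 0.48·28.579 = 13.718
Arc 2: start y=0.000, vy=13.718 → t=2.800, apex=9.601, x_land=85.769, impact vy=-13.718
  bounce: vy ← 0.48·13.718 = 6.585
Arc 3: start y=0.000, vy=6.585 → t=1.344, apex=2.212, x_land=100.147, impact vy=-6.585
  bounce: vy ← 0.48·6.585 = 3.161
Arc 4: start y=0.000, vy=3.161 → t=0.645, apex=0.510, x_land=107.049, impact vy=-3.161
  bounce: vy ← 0.48·3.161 = 1.517
Arc 5: start y=0.000, vy=1.517 → t=0.310, apex=0.117, x_land=110.362, impact vy=-1.517
  bounce: vy ← 0.48·1.517 = 0.728

1 5.216 41.671 55.813
2 2.800 9.601 85.769
3 1.344 2.212 100.147
4 0.645 0.510 107.049
5 0.310 0.117 110.362
final: 110.362 0.728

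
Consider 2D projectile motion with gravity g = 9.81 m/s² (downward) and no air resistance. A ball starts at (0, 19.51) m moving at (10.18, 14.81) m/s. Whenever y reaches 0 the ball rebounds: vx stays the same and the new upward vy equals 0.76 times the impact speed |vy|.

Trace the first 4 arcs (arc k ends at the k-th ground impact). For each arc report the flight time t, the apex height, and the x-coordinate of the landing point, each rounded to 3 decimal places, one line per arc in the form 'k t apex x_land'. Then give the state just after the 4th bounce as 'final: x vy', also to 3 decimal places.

1 4.011 30.689 40.832
2 3.802 17.726 79.537
3 2.890 10.239 108.953
4 2.196 5.914 131.309
final: 131.309 8.186

Arc 1: start y=19.510, vy=14.810 → t=4.011, apex=30.689, x_land=40.832, impact vy=-24.538
  bounce: vy ← 0.76·24.538 = 18.649
Arc 2: start y=0.000, vy=18.649 → t=3.802, apex=17.726, x_land=79.537, impact vy=-18.649
  bounce: vy ← 0.76·18.649 = 14.173
Arc 3: start y=0.000, vy=14.173 → t=2.890, apex=10.239, x_land=108.953, impact vy=-14.173
  bounce: vy ← 0.76·14.173 = 10.772
Arc 4: start y=0.000, vy=10.772 → t=2.196, apex=5.914, x_land=131.309, impact vy=-10.772
  bounce: vy ← 0.76·10.772 = 8.186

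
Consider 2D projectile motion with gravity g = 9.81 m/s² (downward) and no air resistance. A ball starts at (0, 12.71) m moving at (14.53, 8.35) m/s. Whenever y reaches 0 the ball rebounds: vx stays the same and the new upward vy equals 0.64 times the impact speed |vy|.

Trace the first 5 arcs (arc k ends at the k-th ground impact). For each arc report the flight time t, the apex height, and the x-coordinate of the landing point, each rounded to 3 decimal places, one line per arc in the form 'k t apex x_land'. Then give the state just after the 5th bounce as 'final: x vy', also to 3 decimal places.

1 2.672 16.264 38.825
2 2.331 6.662 72.691
3 1.492 2.729 94.366
4 0.955 1.118 108.237
5 0.611 0.458 117.115
final: 117.115 1.918

Arc 1: start y=12.710, vy=8.350 → t=2.672, apex=16.264, x_land=38.825, impact vy=-17.863
  bounce: vy ← 0.64·17.863 = 11.432
Arc 2: start y=0.000, vy=11.432 → t=2.331, apex=6.662, x_land=72.691, impact vy=-11.432
  bounce: vy ← 0.64·11.432 = 7.317
Arc 3: start y=0.000, vy=7.317 → t=1.492, apex=2.729, x_land=94.366, impact vy=-7.317
  bounce: vy ← 0.64·7.317 = 4.683
Arc 4: start y=0.000, vy=4.683 → t=0.955, apex=1.118, x_land=108.237, impact vy=-4.683
  bounce: vy ← 0.64·4.683 = 2.997
Arc 5: start y=0.000, vy=2.997 → t=0.611, apex=0.458, x_land=117.115, impact vy=-2.997
  bounce: vy ← 0.64·2.997 = 1.918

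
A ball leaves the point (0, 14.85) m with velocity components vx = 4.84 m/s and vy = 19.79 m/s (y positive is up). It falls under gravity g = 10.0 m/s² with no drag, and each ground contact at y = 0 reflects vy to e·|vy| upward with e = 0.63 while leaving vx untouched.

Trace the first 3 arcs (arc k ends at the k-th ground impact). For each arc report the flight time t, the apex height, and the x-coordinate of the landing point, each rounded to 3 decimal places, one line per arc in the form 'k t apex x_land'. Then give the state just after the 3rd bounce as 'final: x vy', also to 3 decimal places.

Arc 1: start y=14.850, vy=19.790 → t=4.603, apex=34.432, x_land=22.280, impact vy=-26.242
  bounce: vy ← 0.63·26.242 = 16.532
Arc 2: start y=0.000, vy=16.532 → t=3.306, apex=13.666, x_land=38.283, impact vy=-16.532
  bounce: vy ← 0.63·16.532 = 10.415
Arc 3: start y=0.000, vy=10.415 → t=2.083, apex=5.424, x_land=48.365, impact vy=-10.415
  bounce: vy ← 0.63·10.415 = 6.562

1 4.603 34.432 22.280
2 3.306 13.666 38.283
3 2.083 5.424 48.365
final: 48.365 6.562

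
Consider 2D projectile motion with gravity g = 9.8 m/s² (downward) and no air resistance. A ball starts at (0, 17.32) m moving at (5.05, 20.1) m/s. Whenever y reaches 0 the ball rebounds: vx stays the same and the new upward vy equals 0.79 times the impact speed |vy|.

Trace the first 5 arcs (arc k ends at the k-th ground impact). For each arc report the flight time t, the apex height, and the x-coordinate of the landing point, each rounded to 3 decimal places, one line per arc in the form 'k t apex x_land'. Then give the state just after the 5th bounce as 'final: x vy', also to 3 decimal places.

Arc 1: start y=17.320, vy=20.100 → t=4.833, apex=37.933, x_land=24.408, impact vy=-27.267
  bounce: vy ← 0.79·27.267 = 21.541
Arc 2: start y=0.000, vy=21.541 → t=4.396, apex=23.674, x_land=46.609, impact vy=-21.541
  bounce: vy ← 0.79·21.541 = 17.017
Arc 3: start y=0.000, vy=17.017 → t=3.473, apex=14.775, x_land=64.147, impact vy=-17.017
  bounce: vy ← 0.79·17.017 = 13.444
Arc 4: start y=0.000, vy=13.444 → t=2.744, apex=9.221, x_land=78.002, impact vy=-13.444
  bounce: vy ← 0.79·13.444 = 10.620
Arc 5: start y=0.000, vy=10.620 → t=2.167, apex=5.755, x_land=88.948, impact vy=-10.620
  bounce: vy ← 0.79·10.620 = 8.390

1 4.833 37.933 24.408
2 4.396 23.674 46.609
3 3.473 14.775 64.147
4 2.744 9.221 78.002
5 2.167 5.755 88.948
final: 88.948 8.390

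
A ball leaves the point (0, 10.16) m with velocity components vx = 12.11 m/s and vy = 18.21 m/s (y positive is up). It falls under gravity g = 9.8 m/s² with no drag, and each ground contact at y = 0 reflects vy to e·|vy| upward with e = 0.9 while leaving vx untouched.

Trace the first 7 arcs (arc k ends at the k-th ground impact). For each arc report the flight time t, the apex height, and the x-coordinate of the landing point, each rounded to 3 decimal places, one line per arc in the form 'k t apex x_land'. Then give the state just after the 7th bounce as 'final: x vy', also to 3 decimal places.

Arc 1: start y=10.160, vy=18.210 → t=4.209, apex=27.079, x_land=50.970, impact vy=-23.038
  bounce: vy ← 0.9·23.038 = 20.734
Arc 2: start y=0.000, vy=20.734 → t=4.231, apex=21.934, x_land=102.213, impact vy=-20.734
  bounce: vy ← 0.9·20.734 = 18.661
Arc 3: start y=0.000, vy=18.661 → t=3.808, apex=17.766, x_land=148.332, impact vy=-18.661
  bounce: vy ← 0.9·18.661 = 16.795
Arc 4: start y=0.000, vy=16.795 → t=3.427, apex=14.391, x_land=189.838, impact vy=-16.795
  bounce: vy ← 0.9·16.795 = 15.115
Arc 5: start y=0.000, vy=15.115 → t=3.085, apex=11.656, x_land=227.194, impact vy=-15.115
  bounce: vy ← 0.9·15.115 = 13.604
Arc 6: start y=0.000, vy=13.604 → t=2.776, apex=9.442, x_land=260.814, impact vy=-13.604
  bounce: vy ← 0.9·13.604 = 12.243
Arc 7: start y=0.000, vy=12.243 → t=2.499, apex=7.648, x_land=291.073, impact vy=-12.243
  bounce: vy ← 0.9·12.243 = 11.019

1 4.209 27.079 50.970
2 4.231 21.934 102.213
3 3.808 17.766 148.332
4 3.427 14.391 189.838
5 3.085 11.656 227.194
6 2.776 9.442 260.814
7 2.499 7.648 291.073
final: 291.073 11.019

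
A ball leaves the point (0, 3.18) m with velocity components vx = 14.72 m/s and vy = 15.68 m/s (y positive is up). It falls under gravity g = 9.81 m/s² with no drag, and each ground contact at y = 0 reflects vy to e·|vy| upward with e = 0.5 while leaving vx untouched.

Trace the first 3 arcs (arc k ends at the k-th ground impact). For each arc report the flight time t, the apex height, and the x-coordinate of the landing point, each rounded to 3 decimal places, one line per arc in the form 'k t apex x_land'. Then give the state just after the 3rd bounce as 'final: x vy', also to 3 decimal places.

1 3.388 15.711 49.873
2 1.790 3.928 76.217
3 0.895 0.982 89.390
final: 89.390 2.195

Arc 1: start y=3.180, vy=15.680 → t=3.388, apex=15.711, x_land=49.873, impact vy=-17.557
  bounce: vy ← 0.5·17.557 = 8.779
Arc 2: start y=0.000, vy=8.779 → t=1.790, apex=3.928, x_land=76.217, impact vy=-8.779
  bounce: vy ← 0.5·8.779 = 4.389
Arc 3: start y=0.000, vy=4.389 → t=0.895, apex=0.982, x_land=89.390, impact vy=-4.389
  bounce: vy ← 0.5·4.389 = 2.195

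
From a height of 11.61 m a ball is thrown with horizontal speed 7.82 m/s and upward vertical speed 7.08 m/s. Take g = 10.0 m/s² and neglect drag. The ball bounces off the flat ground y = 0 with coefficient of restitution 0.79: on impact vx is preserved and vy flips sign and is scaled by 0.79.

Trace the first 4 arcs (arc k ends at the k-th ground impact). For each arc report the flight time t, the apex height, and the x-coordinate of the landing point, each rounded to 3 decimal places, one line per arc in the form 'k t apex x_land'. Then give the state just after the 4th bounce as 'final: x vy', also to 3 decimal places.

Arc 1: start y=11.610, vy=7.080 → t=2.388, apex=14.116, x_land=18.676, impact vy=-16.803
  bounce: vy ← 0.79·16.803 = 13.274
Arc 2: start y=0.000, vy=13.274 → t=2.655, apex=8.810, x_land=39.437, impact vy=-13.274
  bounce: vy ← 0.79·13.274 = 10.486
Arc 3: start y=0.000, vy=10.486 → t=2.097, apex=5.498, x_land=55.838, impact vy=-10.486
  bounce: vy ← 0.79·10.486 = 8.284
Arc 4: start y=0.000, vy=8.284 → t=1.657, apex=3.432, x_land=68.794, impact vy=-8.284
  bounce: vy ← 0.79·8.284 = 6.545

1 2.388 14.116 18.676
2 2.655 8.810 39.437
3 2.097 5.498 55.838
4 1.657 3.432 68.794
final: 68.794 6.545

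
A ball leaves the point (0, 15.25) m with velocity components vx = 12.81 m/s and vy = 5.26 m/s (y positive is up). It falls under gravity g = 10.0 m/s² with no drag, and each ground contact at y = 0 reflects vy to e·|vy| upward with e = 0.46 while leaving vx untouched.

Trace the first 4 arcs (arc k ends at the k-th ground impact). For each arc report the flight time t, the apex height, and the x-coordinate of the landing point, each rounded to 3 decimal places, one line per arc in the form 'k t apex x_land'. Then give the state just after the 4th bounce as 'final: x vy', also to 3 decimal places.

1 2.350 16.633 30.102
2 1.678 3.520 51.598
3 0.772 0.745 61.485
4 0.355 0.158 66.034
final: 66.034 0.817

Arc 1: start y=15.250, vy=5.260 → t=2.350, apex=16.633, x_land=30.102, impact vy=-18.239
  bounce: vy ← 0.46·18.239 = 8.390
Arc 2: start y=0.000, vy=8.390 → t=1.678, apex=3.520, x_land=51.598, impact vy=-8.390
  bounce: vy ← 0.46·8.390 = 3.859
Arc 3: start y=0.000, vy=3.859 → t=0.772, apex=0.745, x_land=61.485, impact vy=-3.859
  bounce: vy ← 0.46·3.859 = 1.775
Arc 4: start y=0.000, vy=1.775 → t=0.355, apex=0.158, x_land=66.034, impact vy=-1.775
  bounce: vy ← 0.46·1.775 = 0.817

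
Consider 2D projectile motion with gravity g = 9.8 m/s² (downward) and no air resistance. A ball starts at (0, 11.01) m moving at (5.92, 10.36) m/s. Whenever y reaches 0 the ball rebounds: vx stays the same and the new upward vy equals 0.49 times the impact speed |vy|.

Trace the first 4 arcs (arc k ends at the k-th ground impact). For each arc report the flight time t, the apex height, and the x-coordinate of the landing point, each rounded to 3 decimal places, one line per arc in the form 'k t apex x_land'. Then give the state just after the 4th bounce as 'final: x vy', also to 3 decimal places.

Arc 1: start y=11.010, vy=10.360 → t=2.891, apex=16.486, x_land=17.117, impact vy=-17.976
  bounce: vy ← 0.49·17.976 = 8.808
Arc 2: start y=0.000, vy=8.808 → t=1.798, apex=3.958, x_land=27.759, impact vy=-8.808
  bounce: vy ← 0.49·8.808 = 4.316
Arc 3: start y=0.000, vy=4.316 → t=0.881, apex=0.950, x_land=32.973, impact vy=-4.316
  bounce: vy ← 0.49·4.316 = 2.115
Arc 4: start y=0.000, vy=2.115 → t=0.432, apex=0.228, x_land=35.528, impact vy=-2.115
  bounce: vy ← 0.49·2.115 = 1.036

1 2.891 16.486 17.117
2 1.798 3.958 27.759
3 0.881 0.950 32.973
4 0.432 0.228 35.528
final: 35.528 1.036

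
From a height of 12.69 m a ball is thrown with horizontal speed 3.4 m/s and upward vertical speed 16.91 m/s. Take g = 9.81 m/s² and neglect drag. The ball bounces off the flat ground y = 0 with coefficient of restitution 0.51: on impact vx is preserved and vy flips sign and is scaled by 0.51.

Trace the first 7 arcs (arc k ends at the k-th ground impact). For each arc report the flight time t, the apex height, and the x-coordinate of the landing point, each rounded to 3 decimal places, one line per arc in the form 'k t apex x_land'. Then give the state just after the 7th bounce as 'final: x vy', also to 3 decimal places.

1 4.081 27.264 13.877
2 2.405 7.091 22.053
3 1.226 1.844 26.223
4 0.625 0.480 28.350
5 0.319 0.125 29.434
6 0.163 0.032 29.987
7 0.083 0.008 30.269
final: 30.269 0.208

Arc 1: start y=12.690, vy=16.910 → t=4.081, apex=27.264, x_land=13.877, impact vy=-23.128
  bounce: vy ← 0.51·23.128 = 11.796
Arc 2: start y=0.000, vy=11.796 → t=2.405, apex=7.091, x_land=22.053, impact vy=-11.796
  bounce: vy ← 0.51·11.796 = 6.016
Arc 3: start y=0.000, vy=6.016 → t=1.226, apex=1.844, x_land=26.223, impact vy=-6.016
  bounce: vy ← 0.51·6.016 = 3.068
Arc 4: start y=0.000, vy=3.068 → t=0.625, apex=0.480, x_land=28.350, impact vy=-3.068
  bounce: vy ← 0.51·3.068 = 1.565
Arc 5: start y=0.000, vy=1.565 → t=0.319, apex=0.125, x_land=29.434, impact vy=-1.565
  bounce: vy ← 0.51·1.565 = 0.798
Arc 6: start y=0.000, vy=0.798 → t=0.163, apex=0.032, x_land=29.987, impact vy=-0.798
  bounce: vy ← 0.51·0.798 = 0.407
Arc 7: start y=0.000, vy=0.407 → t=0.083, apex=0.008, x_land=30.269, impact vy=-0.407
  bounce: vy ← 0.51·0.407 = 0.208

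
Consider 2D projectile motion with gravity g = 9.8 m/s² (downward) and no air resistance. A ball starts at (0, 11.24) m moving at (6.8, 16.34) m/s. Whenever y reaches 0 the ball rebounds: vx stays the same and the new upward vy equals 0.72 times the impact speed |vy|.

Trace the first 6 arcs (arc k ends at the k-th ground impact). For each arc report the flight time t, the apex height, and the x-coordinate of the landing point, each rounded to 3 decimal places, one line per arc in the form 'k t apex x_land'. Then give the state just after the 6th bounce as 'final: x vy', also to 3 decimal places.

Arc 1: start y=11.240, vy=16.340 → t=3.920, apex=24.862, x_land=26.655, impact vy=-22.075
  bounce: vy ← 0.72·22.075 = 15.894
Arc 2: start y=0.000, vy=15.894 → t=3.244, apex=12.889, x_land=48.712, impact vy=-15.894
  bounce: vy ← 0.72·15.894 = 11.444
Arc 3: start y=0.000, vy=11.444 → t=2.335, apex=6.681, x_land=64.593, impact vy=-11.444
  bounce: vy ← 0.72·11.444 = 8.239
Arc 4: start y=0.000, vy=8.239 → t=1.682, apex=3.464, x_land=76.027, impact vy=-8.239
  bounce: vy ← 0.72·8.239 = 5.932
Arc 5: start y=0.000, vy=5.932 → t=1.211, apex=1.796, x_land=84.260, impact vy=-5.932
  bounce: vy ← 0.72·5.932 = 4.271
Arc 6: start y=0.000, vy=4.271 → t=0.872, apex=0.931, x_land=90.187, impact vy=-4.271
  bounce: vy ← 0.72·4.271 = 3.075

1 3.920 24.862 26.655
2 3.244 12.889 48.712
3 2.335 6.681 64.593
4 1.682 3.464 76.027
5 1.211 1.796 84.260
6 0.872 0.931 90.187
final: 90.187 3.075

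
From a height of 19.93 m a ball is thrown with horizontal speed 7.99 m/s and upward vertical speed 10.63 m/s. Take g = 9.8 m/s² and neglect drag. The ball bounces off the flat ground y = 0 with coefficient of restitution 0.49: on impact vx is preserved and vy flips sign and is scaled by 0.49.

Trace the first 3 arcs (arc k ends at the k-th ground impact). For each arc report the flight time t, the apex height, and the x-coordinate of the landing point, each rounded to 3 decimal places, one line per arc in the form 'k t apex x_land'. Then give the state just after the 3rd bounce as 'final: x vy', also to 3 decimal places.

Arc 1: start y=19.930, vy=10.630 → t=3.375, apex=25.695, x_land=26.963, impact vy=-22.442
  bounce: vy ← 0.49·22.442 = 10.996
Arc 2: start y=0.000, vy=10.996 → t=2.244, apex=6.169, x_land=44.894, impact vy=-10.996
  bounce: vy ← 0.49·10.996 = 5.388
Arc 3: start y=0.000, vy=5.388 → t=1.100, apex=1.481, x_land=53.680, impact vy=-5.388
  bounce: vy ← 0.49·5.388 = 2.640

1 3.375 25.695 26.963
2 2.244 6.169 44.894
3 1.100 1.481 53.680
final: 53.680 2.640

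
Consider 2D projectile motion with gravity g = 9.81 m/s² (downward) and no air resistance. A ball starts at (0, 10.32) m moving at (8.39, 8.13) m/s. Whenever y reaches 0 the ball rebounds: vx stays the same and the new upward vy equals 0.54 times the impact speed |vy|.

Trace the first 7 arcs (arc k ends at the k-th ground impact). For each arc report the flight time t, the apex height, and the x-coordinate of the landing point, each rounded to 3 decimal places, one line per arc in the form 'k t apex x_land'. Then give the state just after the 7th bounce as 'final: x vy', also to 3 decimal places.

Arc 1: start y=10.320, vy=8.130 → t=2.499, apex=13.689, x_land=20.969, impact vy=-16.388
  bounce: vy ← 0.54·16.388 = 8.850
Arc 2: start y=0.000, vy=8.850 → t=1.804, apex=3.992, x_land=36.107, impact vy=-8.850
  bounce: vy ← 0.54·8.850 = 4.779
Arc 3: start y=0.000, vy=4.779 → t=0.974, apex=1.164, x_land=44.281, impact vy=-4.779
  bounce: vy ← 0.54·4.779 = 2.581
Arc 4: start y=0.000, vy=2.581 → t=0.526, apex=0.339, x_land=48.695, impact vy=-2.581
  bounce: vy ← 0.54·2.581 = 1.394
Arc 5: start y=0.000, vy=1.394 → t=0.284, apex=0.099, x_land=51.078, impact vy=-1.394
  bounce: vy ← 0.54·1.394 = 0.752
Arc 6: start y=0.000, vy=0.752 → t=0.153, apex=0.029, x_land=52.366, impact vy=-0.752
  bounce: vy ← 0.54·0.752 = 0.406
Arc 7: start y=0.000, vy=0.406 → t=0.083, apex=0.008, x_land=53.061, impact vy=-0.406
  bounce: vy ← 0.54·0.406 = 0.219

1 2.499 13.689 20.969
2 1.804 3.992 36.107
3 0.974 1.164 44.281
4 0.526 0.339 48.695
5 0.284 0.099 51.078
6 0.153 0.029 52.366
7 0.083 0.008 53.061
final: 53.061 0.219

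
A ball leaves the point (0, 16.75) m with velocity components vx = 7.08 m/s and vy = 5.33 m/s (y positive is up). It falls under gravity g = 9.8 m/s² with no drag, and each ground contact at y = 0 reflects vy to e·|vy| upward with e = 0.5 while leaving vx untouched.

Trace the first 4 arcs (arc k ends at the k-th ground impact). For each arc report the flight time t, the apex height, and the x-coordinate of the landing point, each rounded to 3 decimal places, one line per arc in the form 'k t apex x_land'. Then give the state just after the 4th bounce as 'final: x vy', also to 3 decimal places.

1 2.471 18.199 17.495
2 1.927 4.550 31.140
3 0.964 1.137 37.962
4 0.482 0.284 41.374
final: 41.374 1.180

Arc 1: start y=16.750, vy=5.330 → t=2.471, apex=18.199, x_land=17.495, impact vy=-18.887
  bounce: vy ← 0.5·18.887 = 9.443
Arc 2: start y=0.000, vy=9.443 → t=1.927, apex=4.550, x_land=31.140, impact vy=-9.443
  bounce: vy ← 0.5·9.443 = 4.722
Arc 3: start y=0.000, vy=4.722 → t=0.964, apex=1.137, x_land=37.962, impact vy=-4.722
  bounce: vy ← 0.5·4.722 = 2.361
Arc 4: start y=0.000, vy=2.361 → t=0.482, apex=0.284, x_land=41.374, impact vy=-2.361
  bounce: vy ← 0.5·2.361 = 1.180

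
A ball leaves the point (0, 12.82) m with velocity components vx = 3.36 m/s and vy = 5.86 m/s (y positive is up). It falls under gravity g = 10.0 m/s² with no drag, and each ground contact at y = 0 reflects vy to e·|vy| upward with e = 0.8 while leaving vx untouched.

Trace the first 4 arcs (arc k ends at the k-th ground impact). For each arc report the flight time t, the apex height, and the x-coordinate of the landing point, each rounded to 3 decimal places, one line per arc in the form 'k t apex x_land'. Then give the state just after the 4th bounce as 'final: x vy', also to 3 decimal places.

1 2.291 14.537 7.698
2 2.728 9.304 16.865
3 2.183 5.954 24.198
4 1.746 3.811 30.065
final: 30.065 6.984

Arc 1: start y=12.820, vy=5.860 → t=2.291, apex=14.537, x_land=7.698, impact vy=-17.051
  bounce: vy ← 0.8·17.051 = 13.641
Arc 2: start y=0.000, vy=13.641 → t=2.728, apex=9.304, x_land=16.865, impact vy=-13.641
  bounce: vy ← 0.8·13.641 = 10.913
Arc 3: start y=0.000, vy=10.913 → t=2.183, apex=5.954, x_land=24.198, impact vy=-10.913
  bounce: vy ← 0.8·10.913 = 8.730
Arc 4: start y=0.000, vy=8.730 → t=1.746, apex=3.811, x_land=30.065, impact vy=-8.730
  bounce: vy ← 0.8·8.730 = 6.984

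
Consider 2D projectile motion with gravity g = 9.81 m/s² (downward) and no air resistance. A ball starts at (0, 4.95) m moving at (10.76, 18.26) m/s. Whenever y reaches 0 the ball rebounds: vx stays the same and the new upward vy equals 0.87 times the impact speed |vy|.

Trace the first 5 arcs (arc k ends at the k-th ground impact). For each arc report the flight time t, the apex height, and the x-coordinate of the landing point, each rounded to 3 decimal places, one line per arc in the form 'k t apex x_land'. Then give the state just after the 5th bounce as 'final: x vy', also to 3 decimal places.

Arc 1: start y=4.950, vy=18.260 → t=3.977, apex=21.944, x_land=42.787, impact vy=-20.750
  bounce: vy ← 0.87·20.750 = 18.052
Arc 2: start y=0.000, vy=18.052 → t=3.680, apex=16.610, x_land=82.388, impact vy=-18.052
  bounce: vy ← 0.87·18.052 = 15.705
Arc 3: start y=0.000, vy=15.705 → t=3.202, apex=12.572, x_land=116.841, impact vy=-15.705
  bounce: vy ← 0.87·15.705 = 13.664
Arc 4: start y=0.000, vy=13.664 → t=2.786, apex=9.516, x_land=146.814, impact vy=-13.664
  bounce: vy ← 0.87·13.664 = 11.887
Arc 5: start y=0.000, vy=11.887 → t=2.424, apex=7.202, x_land=172.891, impact vy=-11.887
  bounce: vy ← 0.87·11.887 = 10.342

1 3.977 21.944 42.787
2 3.680 16.610 82.388
3 3.202 12.572 116.841
4 2.786 9.516 146.814
5 2.424 7.202 172.891
final: 172.891 10.342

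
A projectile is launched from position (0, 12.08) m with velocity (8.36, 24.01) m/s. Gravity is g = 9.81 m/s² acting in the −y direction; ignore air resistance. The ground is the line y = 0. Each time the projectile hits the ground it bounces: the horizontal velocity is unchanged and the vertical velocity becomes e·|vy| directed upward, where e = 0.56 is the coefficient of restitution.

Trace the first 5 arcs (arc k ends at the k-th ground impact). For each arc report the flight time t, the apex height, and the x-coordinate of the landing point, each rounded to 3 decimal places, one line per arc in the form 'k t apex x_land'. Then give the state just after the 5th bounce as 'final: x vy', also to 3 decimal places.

1 5.355 41.462 44.767
2 3.256 13.003 71.990
3 1.824 4.078 87.235
4 1.021 1.279 95.772
5 0.572 0.401 100.552
final: 100.552 1.571

Arc 1: start y=12.080, vy=24.010 → t=5.355, apex=41.462, x_land=44.767, impact vy=-28.522
  bounce: vy ← 0.56·28.522 = 15.972
Arc 2: start y=0.000, vy=15.972 → t=3.256, apex=13.003, x_land=71.990, impact vy=-15.972
  bounce: vy ← 0.56·15.972 = 8.944
Arc 3: start y=0.000, vy=8.944 → t=1.824, apex=4.078, x_land=87.235, impact vy=-8.944
  bounce: vy ← 0.56·8.944 = 5.009
Arc 4: start y=0.000, vy=5.009 → t=1.021, apex=1.279, x_land=95.772, impact vy=-5.009
  bounce: vy ← 0.56·5.009 = 2.805
Arc 5: start y=0.000, vy=2.805 → t=0.572, apex=0.401, x_land=100.552, impact vy=-2.805
  bounce: vy ← 0.56·2.805 = 1.571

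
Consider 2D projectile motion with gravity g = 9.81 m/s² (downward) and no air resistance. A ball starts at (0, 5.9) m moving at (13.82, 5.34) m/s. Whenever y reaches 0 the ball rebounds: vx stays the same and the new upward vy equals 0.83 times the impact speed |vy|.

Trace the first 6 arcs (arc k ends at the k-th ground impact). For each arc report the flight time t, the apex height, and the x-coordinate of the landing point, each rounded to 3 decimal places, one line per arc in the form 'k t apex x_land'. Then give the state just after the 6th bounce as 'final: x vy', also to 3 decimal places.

1 1.769 7.353 24.444
2 2.033 5.066 52.533
3 1.687 3.490 75.847
4 1.400 2.404 95.198
5 1.162 1.656 111.259
6 0.965 1.141 124.590
final: 124.590 3.927

Arc 1: start y=5.900, vy=5.340 → t=1.769, apex=7.353, x_land=24.444, impact vy=-12.011
  bounce: vy ← 0.83·12.011 = 9.969
Arc 2: start y=0.000, vy=9.969 → t=2.033, apex=5.066, x_land=52.533, impact vy=-9.969
  bounce: vy ← 0.83·9.969 = 8.275
Arc 3: start y=0.000, vy=8.275 → t=1.687, apex=3.490, x_land=75.847, impact vy=-8.275
  bounce: vy ← 0.83·8.275 = 6.868
Arc 4: start y=0.000, vy=6.868 → t=1.400, apex=2.404, x_land=95.198, impact vy=-6.868
  bounce: vy ← 0.83·6.868 = 5.700
Arc 5: start y=0.000, vy=5.700 → t=1.162, apex=1.656, x_land=111.259, impact vy=-5.700
  bounce: vy ← 0.83·5.700 = 4.731
Arc 6: start y=0.000, vy=4.731 → t=0.965, apex=1.141, x_land=124.590, impact vy=-4.731
  bounce: vy ← 0.83·4.731 = 3.927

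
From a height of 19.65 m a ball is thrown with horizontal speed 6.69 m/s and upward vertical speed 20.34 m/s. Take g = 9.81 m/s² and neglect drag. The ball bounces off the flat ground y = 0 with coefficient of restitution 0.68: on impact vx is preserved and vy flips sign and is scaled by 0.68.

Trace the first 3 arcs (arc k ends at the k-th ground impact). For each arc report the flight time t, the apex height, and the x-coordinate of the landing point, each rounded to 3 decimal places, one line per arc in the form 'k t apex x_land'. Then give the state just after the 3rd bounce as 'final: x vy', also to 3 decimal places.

Arc 1: start y=19.650, vy=20.340 → t=4.955, apex=40.736, x_land=33.151, impact vy=-28.271
  bounce: vy ← 0.68·28.271 = 19.224
Arc 2: start y=0.000, vy=19.224 → t=3.919, apex=18.837, x_land=59.371, impact vy=-19.224
  bounce: vy ← 0.68·19.224 = 13.073
Arc 3: start y=0.000, vy=13.073 → t=2.665, apex=8.710, x_land=77.201, impact vy=-13.073
  bounce: vy ← 0.68·13.073 = 8.889

1 4.955 40.736 33.151
2 3.919 18.837 59.371
3 2.665 8.710 77.201
final: 77.201 8.889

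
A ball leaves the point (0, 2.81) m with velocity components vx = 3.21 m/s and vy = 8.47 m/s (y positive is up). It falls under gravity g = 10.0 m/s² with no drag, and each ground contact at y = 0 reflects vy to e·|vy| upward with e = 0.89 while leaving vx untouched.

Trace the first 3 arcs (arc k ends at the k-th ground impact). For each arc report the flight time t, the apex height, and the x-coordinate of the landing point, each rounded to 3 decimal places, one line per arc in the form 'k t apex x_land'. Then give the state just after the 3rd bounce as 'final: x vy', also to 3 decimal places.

Arc 1: start y=2.810, vy=8.470 → t=1.978, apex=6.397, x_land=6.350, impact vy=-11.311
  bounce: vy ← 0.89·11.311 = 10.067
Arc 2: start y=0.000, vy=10.067 → t=2.013, apex=5.067, x_land=12.813, impact vy=-10.067
  bounce: vy ← 0.89·10.067 = 8.960
Arc 3: start y=0.000, vy=8.960 → t=1.792, apex=4.014, x_land=18.565, impact vy=-8.960
  bounce: vy ← 0.89·8.960 = 7.974

1 1.978 6.397 6.350
2 2.013 5.067 12.813
3 1.792 4.014 18.565
final: 18.565 7.974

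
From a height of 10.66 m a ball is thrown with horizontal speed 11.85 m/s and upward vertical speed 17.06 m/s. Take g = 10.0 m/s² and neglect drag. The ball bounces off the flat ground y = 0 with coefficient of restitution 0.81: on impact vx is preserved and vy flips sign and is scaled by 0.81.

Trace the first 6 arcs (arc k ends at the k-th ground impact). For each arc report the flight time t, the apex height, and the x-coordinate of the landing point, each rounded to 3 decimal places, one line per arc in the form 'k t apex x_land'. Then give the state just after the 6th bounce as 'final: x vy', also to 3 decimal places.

Arc 1: start y=10.660, vy=17.060 → t=3.952, apex=25.212, x_land=46.826, impact vy=-22.455
  bounce: vy ← 0.81·22.455 = 18.189
Arc 2: start y=0.000, vy=18.189 → t=3.638, apex=16.542, x_land=89.933, impact vy=-18.189
  bounce: vy ← 0.81·18.189 = 14.733
Arc 3: start y=0.000, vy=14.733 → t=2.947, apex=10.853, x_land=124.850, impact vy=-14.733
  bounce: vy ← 0.81·14.733 = 11.934
Arc 4: start y=0.000, vy=11.934 → t=2.387, apex=7.121, x_land=153.133, impact vy=-11.934
  bounce: vy ← 0.81·11.934 = 9.666
Arc 5: start y=0.000, vy=9.666 → t=1.933, apex=4.672, x_land=176.042, impact vy=-9.666
  bounce: vy ← 0.81·9.666 = 7.830
Arc 6: start y=0.000, vy=7.830 → t=1.566, apex=3.065, x_land=194.599, impact vy=-7.830
  bounce: vy ← 0.81·7.830 = 6.342

1 3.952 25.212 46.826
2 3.638 16.542 89.933
3 2.947 10.853 124.850
4 2.387 7.121 153.133
5 1.933 4.672 176.042
6 1.566 3.065 194.599
final: 194.599 6.342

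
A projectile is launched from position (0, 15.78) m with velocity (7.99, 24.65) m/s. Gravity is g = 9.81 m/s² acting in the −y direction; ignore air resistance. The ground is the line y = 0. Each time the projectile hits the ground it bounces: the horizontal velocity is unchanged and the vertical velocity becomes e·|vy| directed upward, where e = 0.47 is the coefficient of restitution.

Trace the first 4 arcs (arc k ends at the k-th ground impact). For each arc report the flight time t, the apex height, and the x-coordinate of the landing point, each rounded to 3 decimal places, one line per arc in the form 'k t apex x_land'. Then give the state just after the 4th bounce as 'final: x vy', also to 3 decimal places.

Arc 1: start y=15.780, vy=24.650 → t=5.600, apex=46.750, x_land=44.744, impact vy=-30.286
  bounce: vy ← 0.47·30.286 = 14.234
Arc 2: start y=0.000, vy=14.234 → t=2.902, apex=10.327, x_land=67.931, impact vy=-14.234
  bounce: vy ← 0.47·14.234 = 6.690
Arc 3: start y=0.000, vy=6.690 → t=1.364, apex=2.281, x_land=78.829, impact vy=-6.690
  bounce: vy ← 0.47·6.690 = 3.144
Arc 4: start y=0.000, vy=3.144 → t=0.641, apex=0.504, x_land=83.951, impact vy=-3.144
  bounce: vy ← 0.47·3.144 = 1.478

1 5.600 46.750 44.744
2 2.902 10.327 67.931
3 1.364 2.281 78.829
4 0.641 0.504 83.951
final: 83.951 1.478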